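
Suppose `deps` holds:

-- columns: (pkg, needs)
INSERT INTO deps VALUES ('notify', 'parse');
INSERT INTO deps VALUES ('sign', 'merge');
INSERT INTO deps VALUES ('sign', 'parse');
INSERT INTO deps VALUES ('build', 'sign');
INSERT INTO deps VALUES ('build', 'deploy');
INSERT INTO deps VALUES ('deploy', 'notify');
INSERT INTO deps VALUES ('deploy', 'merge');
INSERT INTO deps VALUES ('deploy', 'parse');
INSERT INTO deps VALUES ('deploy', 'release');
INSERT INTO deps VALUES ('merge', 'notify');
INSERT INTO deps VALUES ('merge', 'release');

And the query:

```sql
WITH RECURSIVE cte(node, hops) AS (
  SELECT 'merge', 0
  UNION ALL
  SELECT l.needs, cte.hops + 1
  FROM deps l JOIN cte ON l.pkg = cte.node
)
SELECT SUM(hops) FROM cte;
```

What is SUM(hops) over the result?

4

Base: (merge, hops=0).
Iteration 1: edges from {merge} -> (notify, hops=1), (release, hops=1).
Iteration 2: edges from {notify,release} -> (parse, hops=2).
Iteration 3: no outgoing edges from {parse}; recursion stops.
SUM(hops) = 0 + 1 + 1 + 2 = 4.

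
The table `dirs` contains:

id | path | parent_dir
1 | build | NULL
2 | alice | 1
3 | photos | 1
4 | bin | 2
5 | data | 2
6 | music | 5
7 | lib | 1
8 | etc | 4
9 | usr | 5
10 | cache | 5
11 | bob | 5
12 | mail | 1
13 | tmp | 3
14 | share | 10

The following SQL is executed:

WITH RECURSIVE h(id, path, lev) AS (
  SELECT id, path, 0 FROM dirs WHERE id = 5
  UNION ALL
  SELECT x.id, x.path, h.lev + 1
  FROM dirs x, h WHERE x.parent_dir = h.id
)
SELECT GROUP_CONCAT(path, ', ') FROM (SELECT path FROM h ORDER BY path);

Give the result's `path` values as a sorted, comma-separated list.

bob, cache, data, music, share, usr

Base: id=5 (data) at lev 0.
Iteration 1: rows with parent_dir in {5} -> music (id 6, lev 1), usr (id 9, lev 1), cache (id 10, lev 1), bob (id 11, lev 1).
Iteration 2: rows with parent_dir in {6,9,10,11} -> share (id 14, lev 2).
Iteration 3: no rows with parent_dir in {14}; recursion stops.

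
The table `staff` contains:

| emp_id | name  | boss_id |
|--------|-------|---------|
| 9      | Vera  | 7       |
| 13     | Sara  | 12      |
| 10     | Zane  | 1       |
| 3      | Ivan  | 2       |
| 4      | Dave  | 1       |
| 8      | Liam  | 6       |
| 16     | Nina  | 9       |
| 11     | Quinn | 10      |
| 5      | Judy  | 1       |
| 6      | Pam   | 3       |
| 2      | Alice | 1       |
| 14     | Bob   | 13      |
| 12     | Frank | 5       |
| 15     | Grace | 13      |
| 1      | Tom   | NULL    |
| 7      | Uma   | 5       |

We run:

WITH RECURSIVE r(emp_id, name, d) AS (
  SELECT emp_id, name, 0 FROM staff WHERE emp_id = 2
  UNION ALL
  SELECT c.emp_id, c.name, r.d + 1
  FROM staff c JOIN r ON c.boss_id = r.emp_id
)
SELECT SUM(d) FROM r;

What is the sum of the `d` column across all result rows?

6

Base: emp_id=2 (Alice) at d 0.
Iteration 1: rows with boss_id in {2} -> Ivan (id 3, d 1).
Iteration 2: rows with boss_id in {3} -> Pam (id 6, d 2).
Iteration 3: rows with boss_id in {6} -> Liam (id 8, d 3).
Iteration 4: no rows with boss_id in {8}; recursion stops.
SUM(d) = 0 + 1 + 2 + 3 = 6.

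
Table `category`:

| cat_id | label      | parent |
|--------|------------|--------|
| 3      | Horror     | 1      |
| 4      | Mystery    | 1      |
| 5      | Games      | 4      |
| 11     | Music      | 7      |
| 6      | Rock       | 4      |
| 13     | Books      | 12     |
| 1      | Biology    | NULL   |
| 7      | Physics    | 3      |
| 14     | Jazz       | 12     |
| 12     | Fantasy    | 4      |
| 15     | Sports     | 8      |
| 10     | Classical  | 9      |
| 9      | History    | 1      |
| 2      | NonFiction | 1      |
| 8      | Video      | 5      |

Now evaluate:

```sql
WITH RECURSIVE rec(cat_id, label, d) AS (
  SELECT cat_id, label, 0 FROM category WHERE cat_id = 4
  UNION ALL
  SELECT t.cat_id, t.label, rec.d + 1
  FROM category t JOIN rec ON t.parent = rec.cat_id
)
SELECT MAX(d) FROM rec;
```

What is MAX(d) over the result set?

Base: cat_id=4 (Mystery) at d 0.
Iteration 1: rows with parent in {4} -> Games (id 5, d 1), Rock (id 6, d 1), Fantasy (id 12, d 1).
Iteration 2: rows with parent in {5,6,12} -> Video (id 8, d 2), Books (id 13, d 2), Jazz (id 14, d 2).
Iteration 3: rows with parent in {8,13,14} -> Sports (id 15, d 3).
Iteration 4: no rows with parent in {15}; recursion stops.
d values: 0, 1, 1, 1, 2, 2, 2, 3; the maximum is 3.

3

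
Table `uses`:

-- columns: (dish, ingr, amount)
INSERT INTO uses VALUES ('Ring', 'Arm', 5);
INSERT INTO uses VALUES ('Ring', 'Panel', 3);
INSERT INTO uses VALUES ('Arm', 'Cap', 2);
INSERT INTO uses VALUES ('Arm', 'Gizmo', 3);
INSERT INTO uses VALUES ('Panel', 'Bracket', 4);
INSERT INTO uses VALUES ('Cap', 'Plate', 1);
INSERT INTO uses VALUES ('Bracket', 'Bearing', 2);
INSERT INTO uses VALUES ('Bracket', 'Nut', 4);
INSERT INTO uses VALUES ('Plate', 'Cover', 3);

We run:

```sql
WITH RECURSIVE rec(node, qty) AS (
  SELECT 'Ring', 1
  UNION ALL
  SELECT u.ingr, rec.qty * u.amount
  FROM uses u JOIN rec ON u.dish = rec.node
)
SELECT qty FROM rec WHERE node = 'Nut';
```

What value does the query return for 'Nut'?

48

Base: (Ring, qty=1).
Iteration 1: components of {Ring} -> Arm = 1*5 = 5, Panel = 1*3 = 3.
Iteration 2: components of {Arm,Panel} -> Bracket = 3*4 = 12, Cap = 5*2 = 10, Gizmo = 5*3 = 15.
Iteration 3: components of {Bracket,Cap,Gizmo} -> Bearing = 12*2 = 24, Nut = 12*4 = 48, Plate = 10*1 = 10.
Iteration 4: components of {Bearing,Nut,Plate} -> Cover = 10*3 = 30.
Iteration 5: no further components; recursion stops.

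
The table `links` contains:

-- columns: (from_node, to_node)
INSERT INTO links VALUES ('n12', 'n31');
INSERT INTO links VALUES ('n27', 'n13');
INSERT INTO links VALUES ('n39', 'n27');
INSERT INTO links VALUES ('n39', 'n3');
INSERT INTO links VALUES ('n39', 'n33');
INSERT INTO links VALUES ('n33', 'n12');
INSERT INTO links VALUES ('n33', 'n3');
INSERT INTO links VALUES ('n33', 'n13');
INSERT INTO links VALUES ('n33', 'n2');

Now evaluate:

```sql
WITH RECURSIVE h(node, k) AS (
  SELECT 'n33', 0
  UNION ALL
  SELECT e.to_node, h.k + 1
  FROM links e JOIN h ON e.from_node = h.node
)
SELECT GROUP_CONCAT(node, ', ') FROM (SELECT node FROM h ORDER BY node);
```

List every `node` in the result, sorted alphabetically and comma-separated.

Base: (n33, k=0).
Iteration 1: edges from {n33} -> (n12, k=1), (n13, k=1), (n2, k=1), (n3, k=1).
Iteration 2: edges from {n12,n13,n2,n3} -> (n31, k=2).
Iteration 3: no outgoing edges from {n31}; recursion stops.

n12, n13, n2, n3, n31, n33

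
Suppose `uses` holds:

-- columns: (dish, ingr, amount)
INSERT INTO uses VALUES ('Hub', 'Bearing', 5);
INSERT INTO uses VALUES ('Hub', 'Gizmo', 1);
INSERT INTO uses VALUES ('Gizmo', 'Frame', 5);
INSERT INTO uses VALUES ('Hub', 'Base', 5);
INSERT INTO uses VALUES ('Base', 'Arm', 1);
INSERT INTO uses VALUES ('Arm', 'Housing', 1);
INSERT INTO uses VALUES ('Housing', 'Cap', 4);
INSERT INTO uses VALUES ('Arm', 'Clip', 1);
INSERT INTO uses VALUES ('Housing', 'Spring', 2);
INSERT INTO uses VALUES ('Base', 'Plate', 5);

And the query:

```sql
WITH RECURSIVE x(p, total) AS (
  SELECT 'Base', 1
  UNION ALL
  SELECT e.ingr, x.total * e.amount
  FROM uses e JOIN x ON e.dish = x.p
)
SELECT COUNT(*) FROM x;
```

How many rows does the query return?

7

Base: (Base, total=1).
Iteration 1: components of {Base} -> Arm = 1*1 = 1, Plate = 1*5 = 5.
Iteration 2: components of {Arm,Plate} -> Clip = 1*1 = 1, Housing = 1*1 = 1.
Iteration 3: components of {Clip,Housing} -> Cap = 1*4 = 4, Spring = 1*2 = 2.
Iteration 4: no further components; recursion stops.
Total rows emitted: 7.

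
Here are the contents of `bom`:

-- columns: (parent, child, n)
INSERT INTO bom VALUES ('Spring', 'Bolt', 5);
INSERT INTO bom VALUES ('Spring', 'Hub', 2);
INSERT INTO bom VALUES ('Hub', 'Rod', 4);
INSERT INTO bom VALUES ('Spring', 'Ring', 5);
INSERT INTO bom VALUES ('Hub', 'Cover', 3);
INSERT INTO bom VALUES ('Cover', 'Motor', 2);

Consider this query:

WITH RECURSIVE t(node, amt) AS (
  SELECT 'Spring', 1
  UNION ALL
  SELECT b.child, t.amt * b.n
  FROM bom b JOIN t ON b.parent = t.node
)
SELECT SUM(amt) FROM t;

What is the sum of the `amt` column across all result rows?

39

Base: (Spring, amt=1).
Iteration 1: components of {Spring} -> Bolt = 1*5 = 5, Hub = 1*2 = 2, Ring = 1*5 = 5.
Iteration 2: components of {Bolt,Hub,Ring} -> Cover = 2*3 = 6, Rod = 2*4 = 8.
Iteration 3: components of {Cover,Rod} -> Motor = 6*2 = 12.
Iteration 4: no further components; recursion stops.
SUM(amt) = 1 + 5 + 2 + 5 + 8 + 6 + 12 = 39.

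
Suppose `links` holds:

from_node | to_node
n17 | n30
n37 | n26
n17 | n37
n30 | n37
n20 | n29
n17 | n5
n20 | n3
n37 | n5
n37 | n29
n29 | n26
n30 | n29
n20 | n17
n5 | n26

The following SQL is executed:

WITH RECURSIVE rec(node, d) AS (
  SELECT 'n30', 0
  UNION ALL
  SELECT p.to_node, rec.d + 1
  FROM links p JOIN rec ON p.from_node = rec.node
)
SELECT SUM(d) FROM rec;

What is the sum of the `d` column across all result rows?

Base: (n30, d=0).
Iteration 1: edges from {n30} -> (n29, d=1), (n37, d=1).
Iteration 2: edges from {n29,n37} -> (n26, d=2) x2, (n29, d=2), (n5, d=2). [UNION ALL keeps all 4 new rows, including repeats]
Iteration 3: edges from {n26,n29,n5} -> (n26, d=3) x2. [UNION ALL keeps all 2 new rows, including repeats]
Iteration 4: no outgoing edges from {n26}; recursion stops.
SUM(d) = 0 + 1 + 1 + 2 + 2 + 2 + 2 + 3 + 3 = 16.

16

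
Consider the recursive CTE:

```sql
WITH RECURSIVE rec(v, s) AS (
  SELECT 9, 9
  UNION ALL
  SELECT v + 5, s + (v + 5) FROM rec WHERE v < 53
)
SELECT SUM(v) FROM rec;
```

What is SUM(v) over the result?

315

Base: v=9, s=9.
Iteration 1: 9 < 53 holds -> v = 9 + 5 = 14, s = 9 + 14 = 23.
Iteration 2: 14 < 53 holds -> v = 14 + 5 = 19, s = 23 + 19 = 42.
Iteration 3: 19 < 53 holds -> v = 19 + 5 = 24, s = 42 + 24 = 66.
Iteration 4: 24 < 53 holds -> v = 24 + 5 = 29, s = 66 + 29 = 95.
Iteration 5: 29 < 53 holds -> v = 29 + 5 = 34, s = 95 + 34 = 129.
Iteration 6: 34 < 53 holds -> v = 34 + 5 = 39, s = 129 + 39 = 168.
Iteration 7: 39 < 53 holds -> v = 39 + 5 = 44, s = 168 + 44 = 212.
Iteration 8: 44 < 53 holds -> v = 44 + 5 = 49, s = 212 + 49 = 261.
Iteration 9: 49 < 53 holds -> v = 49 + 5 = 54, s = 261 + 54 = 315.
Iteration 10: 54 < 53 fails; recursion stops.
SUM(v) = 9 + 14 + 19 + 24 + 29 + 34 + 39 + 44 + 49 + 54 = 315.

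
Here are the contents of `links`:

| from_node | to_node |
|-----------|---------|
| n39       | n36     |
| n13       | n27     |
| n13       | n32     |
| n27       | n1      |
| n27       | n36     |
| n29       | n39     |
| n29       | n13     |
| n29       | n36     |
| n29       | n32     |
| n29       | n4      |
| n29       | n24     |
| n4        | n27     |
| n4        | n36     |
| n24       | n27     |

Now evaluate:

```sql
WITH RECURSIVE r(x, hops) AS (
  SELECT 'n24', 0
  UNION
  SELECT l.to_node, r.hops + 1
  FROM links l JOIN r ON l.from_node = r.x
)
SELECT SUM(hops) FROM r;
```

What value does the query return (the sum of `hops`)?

Base: (n24, hops=0).
Iteration 1: edges from {n24} -> (n27, hops=1).
Iteration 2: edges from {n27} -> (n1, hops=2), (n36, hops=2).
Iteration 3: no outgoing edges from {n1,n36}; recursion stops.
SUM(hops) = 0 + 1 + 2 + 2 = 5.

5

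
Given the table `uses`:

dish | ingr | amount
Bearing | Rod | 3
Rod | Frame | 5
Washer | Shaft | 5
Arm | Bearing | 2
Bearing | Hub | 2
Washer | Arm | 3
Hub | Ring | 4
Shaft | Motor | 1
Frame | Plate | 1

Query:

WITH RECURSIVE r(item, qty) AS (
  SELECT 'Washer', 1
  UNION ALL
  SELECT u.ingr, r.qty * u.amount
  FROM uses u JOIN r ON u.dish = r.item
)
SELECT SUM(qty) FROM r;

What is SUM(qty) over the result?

278

Base: (Washer, qty=1).
Iteration 1: components of {Washer} -> Arm = 1*3 = 3, Shaft = 1*5 = 5.
Iteration 2: components of {Arm,Shaft} -> Bearing = 3*2 = 6, Motor = 5*1 = 5.
Iteration 3: components of {Bearing,Motor} -> Hub = 6*2 = 12, Rod = 6*3 = 18.
Iteration 4: components of {Hub,Rod} -> Frame = 18*5 = 90, Ring = 12*4 = 48.
Iteration 5: components of {Frame,Ring} -> Plate = 90*1 = 90.
Iteration 6: no further components; recursion stops.
SUM(qty) = 1 + 3 + 5 + 6 + 5 + 18 + 12 + 90 + 48 + 90 = 278.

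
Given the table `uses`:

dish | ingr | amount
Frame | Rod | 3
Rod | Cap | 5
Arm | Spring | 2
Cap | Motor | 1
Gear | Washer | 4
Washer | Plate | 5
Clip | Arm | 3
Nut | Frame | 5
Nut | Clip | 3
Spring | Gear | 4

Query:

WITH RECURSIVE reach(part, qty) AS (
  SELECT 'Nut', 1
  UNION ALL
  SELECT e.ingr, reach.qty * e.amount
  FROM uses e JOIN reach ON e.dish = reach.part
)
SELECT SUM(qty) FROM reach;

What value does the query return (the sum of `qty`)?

2001

Base: (Nut, qty=1).
Iteration 1: components of {Nut} -> Clip = 1*3 = 3, Frame = 1*5 = 5.
Iteration 2: components of {Clip,Frame} -> Arm = 3*3 = 9, Rod = 5*3 = 15.
Iteration 3: components of {Arm,Rod} -> Cap = 15*5 = 75, Spring = 9*2 = 18.
Iteration 4: components of {Cap,Spring} -> Gear = 18*4 = 72, Motor = 75*1 = 75.
Iteration 5: components of {Gear,Motor} -> Washer = 72*4 = 288.
Iteration 6: components of {Washer} -> Plate = 288*5 = 1440.
Iteration 7: no further components; recursion stops.
SUM(qty) = 1 + 3 + 5 + 9 + 15 + 18 + 75 + 72 + 75 + 288 + 1440 = 2001.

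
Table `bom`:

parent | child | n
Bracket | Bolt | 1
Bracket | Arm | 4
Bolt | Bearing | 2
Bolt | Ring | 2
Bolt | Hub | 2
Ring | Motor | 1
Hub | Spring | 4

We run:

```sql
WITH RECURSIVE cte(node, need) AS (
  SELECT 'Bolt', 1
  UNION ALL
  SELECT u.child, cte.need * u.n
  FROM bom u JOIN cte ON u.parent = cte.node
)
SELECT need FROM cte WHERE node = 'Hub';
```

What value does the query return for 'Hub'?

2

Base: (Bolt, need=1).
Iteration 1: components of {Bolt} -> Bearing = 1*2 = 2, Hub = 1*2 = 2, Ring = 1*2 = 2.
Iteration 2: components of {Bearing,Hub,Ring} -> Motor = 2*1 = 2, Spring = 2*4 = 8.
Iteration 3: no further components; recursion stops.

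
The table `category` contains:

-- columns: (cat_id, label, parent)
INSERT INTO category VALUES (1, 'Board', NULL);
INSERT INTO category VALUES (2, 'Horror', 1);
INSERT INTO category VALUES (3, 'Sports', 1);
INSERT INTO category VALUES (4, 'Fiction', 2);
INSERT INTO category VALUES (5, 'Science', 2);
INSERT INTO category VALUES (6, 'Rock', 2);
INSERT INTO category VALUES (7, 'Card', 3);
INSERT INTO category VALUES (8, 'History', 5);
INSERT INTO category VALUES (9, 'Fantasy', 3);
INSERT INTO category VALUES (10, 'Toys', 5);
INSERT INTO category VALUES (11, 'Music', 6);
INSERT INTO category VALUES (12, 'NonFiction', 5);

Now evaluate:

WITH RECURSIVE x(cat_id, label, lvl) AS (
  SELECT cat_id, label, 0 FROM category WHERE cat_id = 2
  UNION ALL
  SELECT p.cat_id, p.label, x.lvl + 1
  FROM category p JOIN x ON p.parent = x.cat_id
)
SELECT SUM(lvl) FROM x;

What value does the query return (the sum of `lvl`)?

11

Base: cat_id=2 (Horror) at lvl 0.
Iteration 1: rows with parent in {2} -> Fiction (id 4, lvl 1), Science (id 5, lvl 1), Rock (id 6, lvl 1).
Iteration 2: rows with parent in {4,5,6} -> History (id 8, lvl 2), Toys (id 10, lvl 2), Music (id 11, lvl 2), NonFiction (id 12, lvl 2).
Iteration 3: no rows with parent in {8,10,11,12}; recursion stops.
SUM(lvl) = 0 + 1 + 1 + 1 + 2 + 2 + 2 + 2 = 11.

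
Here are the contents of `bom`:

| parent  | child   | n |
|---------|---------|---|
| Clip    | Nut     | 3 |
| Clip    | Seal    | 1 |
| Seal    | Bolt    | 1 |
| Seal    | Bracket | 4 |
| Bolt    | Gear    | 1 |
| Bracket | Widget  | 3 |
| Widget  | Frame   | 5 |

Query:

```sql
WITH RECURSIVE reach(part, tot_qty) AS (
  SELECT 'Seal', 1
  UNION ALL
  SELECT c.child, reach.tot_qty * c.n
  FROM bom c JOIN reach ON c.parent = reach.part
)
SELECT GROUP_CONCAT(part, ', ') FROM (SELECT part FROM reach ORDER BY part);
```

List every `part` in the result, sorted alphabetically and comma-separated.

Bolt, Bracket, Frame, Gear, Seal, Widget

Base: (Seal, tot_qty=1).
Iteration 1: components of {Seal} -> Bolt = 1*1 = 1, Bracket = 1*4 = 4.
Iteration 2: components of {Bolt,Bracket} -> Gear = 1*1 = 1, Widget = 4*3 = 12.
Iteration 3: components of {Gear,Widget} -> Frame = 12*5 = 60.
Iteration 4: no further components; recursion stops.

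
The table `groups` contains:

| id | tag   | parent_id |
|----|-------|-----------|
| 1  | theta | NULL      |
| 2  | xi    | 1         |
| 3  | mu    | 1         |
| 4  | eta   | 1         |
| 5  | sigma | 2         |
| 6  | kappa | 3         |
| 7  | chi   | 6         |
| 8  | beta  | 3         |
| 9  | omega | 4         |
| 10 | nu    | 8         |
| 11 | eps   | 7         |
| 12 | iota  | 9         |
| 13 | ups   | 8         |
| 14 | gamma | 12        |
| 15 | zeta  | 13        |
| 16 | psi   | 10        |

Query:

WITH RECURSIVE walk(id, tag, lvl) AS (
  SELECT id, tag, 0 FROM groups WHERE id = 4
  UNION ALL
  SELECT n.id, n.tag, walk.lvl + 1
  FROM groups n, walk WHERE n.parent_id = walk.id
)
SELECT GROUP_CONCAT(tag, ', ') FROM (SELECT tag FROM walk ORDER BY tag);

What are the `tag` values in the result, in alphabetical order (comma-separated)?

Base: id=4 (eta) at lvl 0.
Iteration 1: rows with parent_id in {4} -> omega (id 9, lvl 1).
Iteration 2: rows with parent_id in {9} -> iota (id 12, lvl 2).
Iteration 3: rows with parent_id in {12} -> gamma (id 14, lvl 3).
Iteration 4: no rows with parent_id in {14}; recursion stops.

eta, gamma, iota, omega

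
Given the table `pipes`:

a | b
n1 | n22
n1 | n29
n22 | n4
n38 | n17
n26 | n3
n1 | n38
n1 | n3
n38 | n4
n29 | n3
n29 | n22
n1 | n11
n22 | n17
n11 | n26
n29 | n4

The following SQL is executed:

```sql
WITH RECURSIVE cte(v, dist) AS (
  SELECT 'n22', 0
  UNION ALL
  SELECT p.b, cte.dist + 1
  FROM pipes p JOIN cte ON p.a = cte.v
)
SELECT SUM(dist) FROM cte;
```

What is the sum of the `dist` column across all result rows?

2

Base: (n22, dist=0).
Iteration 1: edges from {n22} -> (n17, dist=1), (n4, dist=1).
Iteration 2: no outgoing edges from {n17,n4}; recursion stops.
SUM(dist) = 0 + 1 + 1 = 2.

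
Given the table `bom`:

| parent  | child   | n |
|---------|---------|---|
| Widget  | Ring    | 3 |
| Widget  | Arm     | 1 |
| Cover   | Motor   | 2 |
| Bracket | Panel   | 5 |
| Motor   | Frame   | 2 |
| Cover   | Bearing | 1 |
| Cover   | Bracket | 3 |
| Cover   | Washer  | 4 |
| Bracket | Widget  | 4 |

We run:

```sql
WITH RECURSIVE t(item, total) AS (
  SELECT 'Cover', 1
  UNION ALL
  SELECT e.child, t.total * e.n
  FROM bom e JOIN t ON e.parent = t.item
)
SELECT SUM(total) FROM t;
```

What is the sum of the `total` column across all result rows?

Base: (Cover, total=1).
Iteration 1: components of {Cover} -> Bearing = 1*1 = 1, Bracket = 1*3 = 3, Motor = 1*2 = 2, Washer = 1*4 = 4.
Iteration 2: components of {Bearing,Bracket,Motor,Washer} -> Frame = 2*2 = 4, Panel = 3*5 = 15, Widget = 3*4 = 12.
Iteration 3: components of {Frame,Panel,Widget} -> Arm = 12*1 = 12, Ring = 12*3 = 36.
Iteration 4: no further components; recursion stops.
SUM(total) = 1 + 4 + 1 + 3 + 2 + 12 + 15 + 4 + 12 + 36 = 90.

90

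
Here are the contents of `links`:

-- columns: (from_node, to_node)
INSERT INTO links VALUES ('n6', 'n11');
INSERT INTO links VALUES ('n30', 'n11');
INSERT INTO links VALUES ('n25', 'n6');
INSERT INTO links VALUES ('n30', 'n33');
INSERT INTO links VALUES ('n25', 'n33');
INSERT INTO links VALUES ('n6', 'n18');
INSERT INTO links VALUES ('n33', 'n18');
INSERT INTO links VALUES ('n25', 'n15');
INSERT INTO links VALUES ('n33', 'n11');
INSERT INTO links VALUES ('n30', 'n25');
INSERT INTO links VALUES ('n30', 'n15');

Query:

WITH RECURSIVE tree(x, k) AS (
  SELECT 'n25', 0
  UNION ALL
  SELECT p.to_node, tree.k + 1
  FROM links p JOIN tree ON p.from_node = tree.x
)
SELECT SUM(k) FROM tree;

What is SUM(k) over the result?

11

Base: (n25, k=0).
Iteration 1: edges from {n25} -> (n15, k=1), (n33, k=1), (n6, k=1).
Iteration 2: edges from {n15,n33,n6} -> (n11, k=2) x2, (n18, k=2) x2. [UNION ALL keeps all 4 new rows, including repeats]
Iteration 3: no outgoing edges from {n11,n18}; recursion stops.
SUM(k) = 0 + 1 + 1 + 1 + 2 + 2 + 2 + 2 = 11.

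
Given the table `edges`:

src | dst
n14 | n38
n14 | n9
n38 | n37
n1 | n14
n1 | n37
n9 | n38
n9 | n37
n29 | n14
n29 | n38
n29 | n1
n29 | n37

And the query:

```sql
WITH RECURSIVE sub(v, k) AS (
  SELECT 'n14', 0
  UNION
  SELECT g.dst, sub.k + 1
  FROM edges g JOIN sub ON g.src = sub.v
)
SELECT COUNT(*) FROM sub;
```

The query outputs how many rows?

6

Base: (n14, k=0).
Iteration 1: edges from {n14} -> (n38, k=1), (n9, k=1).
Iteration 2: edges from {n38,n9} -> (n37, k=2), (n38, k=2). [UNION drops 1 duplicate row(s)]
Iteration 3: edges from {n37,n38} -> (n37, k=3).
Iteration 4: no outgoing edges from {n37}; recursion stops.
Total rows emitted: 6.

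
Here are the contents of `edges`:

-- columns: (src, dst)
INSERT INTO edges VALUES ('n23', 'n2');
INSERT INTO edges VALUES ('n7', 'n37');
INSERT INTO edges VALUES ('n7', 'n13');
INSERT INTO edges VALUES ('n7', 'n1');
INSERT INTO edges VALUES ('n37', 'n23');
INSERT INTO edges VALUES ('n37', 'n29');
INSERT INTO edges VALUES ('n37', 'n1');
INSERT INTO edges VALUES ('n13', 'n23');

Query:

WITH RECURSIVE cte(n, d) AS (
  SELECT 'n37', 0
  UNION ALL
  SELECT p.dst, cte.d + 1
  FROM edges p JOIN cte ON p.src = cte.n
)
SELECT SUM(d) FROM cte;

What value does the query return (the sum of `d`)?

Base: (n37, d=0).
Iteration 1: edges from {n37} -> (n1, d=1), (n23, d=1), (n29, d=1).
Iteration 2: edges from {n1,n23,n29} -> (n2, d=2).
Iteration 3: no outgoing edges from {n2}; recursion stops.
SUM(d) = 0 + 1 + 1 + 1 + 2 = 5.

5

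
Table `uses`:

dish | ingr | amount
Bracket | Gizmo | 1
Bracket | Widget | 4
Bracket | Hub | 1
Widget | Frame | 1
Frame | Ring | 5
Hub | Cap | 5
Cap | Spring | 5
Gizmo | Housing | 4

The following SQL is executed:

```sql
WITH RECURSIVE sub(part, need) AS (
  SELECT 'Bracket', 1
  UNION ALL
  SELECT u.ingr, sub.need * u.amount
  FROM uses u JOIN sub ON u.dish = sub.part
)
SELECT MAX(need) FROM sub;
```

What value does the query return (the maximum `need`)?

Base: (Bracket, need=1).
Iteration 1: components of {Bracket} -> Gizmo = 1*1 = 1, Hub = 1*1 = 1, Widget = 1*4 = 4.
Iteration 2: components of {Gizmo,Hub,Widget} -> Cap = 1*5 = 5, Frame = 4*1 = 4, Housing = 1*4 = 4.
Iteration 3: components of {Cap,Frame,Housing} -> Ring = 4*5 = 20, Spring = 5*5 = 25.
Iteration 4: no further components; recursion stops.
need values: 1, 1, 4, 1, 4, 4, 5, 20, 25; the maximum is 25.

25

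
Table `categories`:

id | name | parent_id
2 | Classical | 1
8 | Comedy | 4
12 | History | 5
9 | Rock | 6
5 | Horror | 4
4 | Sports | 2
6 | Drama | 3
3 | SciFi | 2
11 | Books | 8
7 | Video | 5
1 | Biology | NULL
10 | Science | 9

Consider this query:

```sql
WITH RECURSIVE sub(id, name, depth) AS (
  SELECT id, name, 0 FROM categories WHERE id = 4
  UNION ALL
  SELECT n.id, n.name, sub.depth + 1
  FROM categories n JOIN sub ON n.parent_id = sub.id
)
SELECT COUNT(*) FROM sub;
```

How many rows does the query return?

Base: id=4 (Sports) at depth 0.
Iteration 1: rows with parent_id in {4} -> Horror (id 5, depth 1), Comedy (id 8, depth 1).
Iteration 2: rows with parent_id in {5,8} -> Video (id 7, depth 2), Books (id 11, depth 2), History (id 12, depth 2).
Iteration 3: no rows with parent_id in {7,11,12}; recursion stops.
Total rows emitted: 6.

6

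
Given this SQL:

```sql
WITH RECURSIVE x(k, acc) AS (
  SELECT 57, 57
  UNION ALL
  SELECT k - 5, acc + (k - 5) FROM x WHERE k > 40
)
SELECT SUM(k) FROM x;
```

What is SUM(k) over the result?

235

Base: k=57, acc=57.
Iteration 1: 57 > 40 holds -> k = 57 - 5 = 52, acc = 57 + 52 = 109.
Iteration 2: 52 > 40 holds -> k = 52 - 5 = 47, acc = 109 + 47 = 156.
Iteration 3: 47 > 40 holds -> k = 47 - 5 = 42, acc = 156 + 42 = 198.
Iteration 4: 42 > 40 holds -> k = 42 - 5 = 37, acc = 198 + 37 = 235.
Iteration 5: 37 > 40 fails; recursion stops.
SUM(k) = 57 + 52 + 47 + 42 + 37 = 235.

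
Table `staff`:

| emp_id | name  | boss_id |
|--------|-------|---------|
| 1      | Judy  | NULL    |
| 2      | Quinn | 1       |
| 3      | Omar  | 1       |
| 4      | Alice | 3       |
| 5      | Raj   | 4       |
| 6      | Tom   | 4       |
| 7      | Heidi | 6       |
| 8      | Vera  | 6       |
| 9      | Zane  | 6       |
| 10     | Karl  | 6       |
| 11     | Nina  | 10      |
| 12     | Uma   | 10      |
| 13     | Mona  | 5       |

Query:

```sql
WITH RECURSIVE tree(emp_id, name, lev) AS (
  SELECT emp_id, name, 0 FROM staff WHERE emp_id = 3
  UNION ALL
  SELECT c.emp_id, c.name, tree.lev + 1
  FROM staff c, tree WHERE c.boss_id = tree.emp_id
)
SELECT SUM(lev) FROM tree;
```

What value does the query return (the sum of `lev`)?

28

Base: emp_id=3 (Omar) at lev 0.
Iteration 1: rows with boss_id in {3} -> Alice (id 4, lev 1).
Iteration 2: rows with boss_id in {4} -> Raj (id 5, lev 2), Tom (id 6, lev 2).
Iteration 3: rows with boss_id in {5,6} -> Heidi (id 7, lev 3), Vera (id 8, lev 3), Zane (id 9, lev 3), Karl (id 10, lev 3), Mona (id 13, lev 3).
Iteration 4: rows with boss_id in {7,8,9,10,13} -> Nina (id 11, lev 4), Uma (id 12, lev 4).
Iteration 5: no rows with boss_id in {11,12}; recursion stops.
SUM(lev) = 0 + 1 + 2 + 2 + 3 + 3 + 3 + 3 + 3 + 4 + 4 = 28.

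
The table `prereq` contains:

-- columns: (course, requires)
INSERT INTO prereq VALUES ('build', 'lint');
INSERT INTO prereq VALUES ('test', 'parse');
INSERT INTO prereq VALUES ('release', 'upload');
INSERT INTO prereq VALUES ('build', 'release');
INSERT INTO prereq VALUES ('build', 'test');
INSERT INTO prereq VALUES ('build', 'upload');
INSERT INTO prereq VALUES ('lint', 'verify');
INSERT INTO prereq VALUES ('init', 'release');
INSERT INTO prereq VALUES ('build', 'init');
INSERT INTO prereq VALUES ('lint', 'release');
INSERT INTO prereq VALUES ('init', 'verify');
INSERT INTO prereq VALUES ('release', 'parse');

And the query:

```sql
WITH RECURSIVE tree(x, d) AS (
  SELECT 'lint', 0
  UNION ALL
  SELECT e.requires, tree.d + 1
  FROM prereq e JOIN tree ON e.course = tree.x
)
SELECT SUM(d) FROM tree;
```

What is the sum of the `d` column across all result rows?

6

Base: (lint, d=0).
Iteration 1: edges from {lint} -> (release, d=1), (verify, d=1).
Iteration 2: edges from {release,verify} -> (parse, d=2), (upload, d=2).
Iteration 3: no outgoing edges from {parse,upload}; recursion stops.
SUM(d) = 0 + 1 + 1 + 2 + 2 = 6.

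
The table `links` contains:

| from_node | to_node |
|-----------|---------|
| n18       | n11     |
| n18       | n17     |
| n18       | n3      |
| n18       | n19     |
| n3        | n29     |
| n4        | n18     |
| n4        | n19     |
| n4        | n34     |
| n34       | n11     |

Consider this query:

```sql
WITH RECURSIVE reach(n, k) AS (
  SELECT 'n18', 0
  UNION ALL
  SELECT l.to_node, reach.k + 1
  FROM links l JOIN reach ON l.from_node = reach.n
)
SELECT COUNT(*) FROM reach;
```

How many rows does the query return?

6

Base: (n18, k=0).
Iteration 1: edges from {n18} -> (n11, k=1), (n17, k=1), (n19, k=1), (n3, k=1).
Iteration 2: edges from {n11,n17,n19,n3} -> (n29, k=2).
Iteration 3: no outgoing edges from {n29}; recursion stops.
Total rows emitted: 6.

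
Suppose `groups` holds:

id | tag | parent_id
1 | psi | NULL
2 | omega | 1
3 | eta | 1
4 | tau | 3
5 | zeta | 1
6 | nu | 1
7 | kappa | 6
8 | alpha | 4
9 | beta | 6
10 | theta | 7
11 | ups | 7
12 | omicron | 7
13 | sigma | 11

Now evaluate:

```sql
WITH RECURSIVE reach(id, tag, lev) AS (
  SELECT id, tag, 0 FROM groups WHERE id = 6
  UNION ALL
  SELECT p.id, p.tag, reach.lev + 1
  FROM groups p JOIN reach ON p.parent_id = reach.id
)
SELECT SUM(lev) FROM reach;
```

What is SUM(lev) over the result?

Base: id=6 (nu) at lev 0.
Iteration 1: rows with parent_id in {6} -> kappa (id 7, lev 1), beta (id 9, lev 1).
Iteration 2: rows with parent_id in {7,9} -> theta (id 10, lev 2), ups (id 11, lev 2), omicron (id 12, lev 2).
Iteration 3: rows with parent_id in {10,11,12} -> sigma (id 13, lev 3).
Iteration 4: no rows with parent_id in {13}; recursion stops.
SUM(lev) = 0 + 1 + 1 + 2 + 2 + 2 + 3 = 11.

11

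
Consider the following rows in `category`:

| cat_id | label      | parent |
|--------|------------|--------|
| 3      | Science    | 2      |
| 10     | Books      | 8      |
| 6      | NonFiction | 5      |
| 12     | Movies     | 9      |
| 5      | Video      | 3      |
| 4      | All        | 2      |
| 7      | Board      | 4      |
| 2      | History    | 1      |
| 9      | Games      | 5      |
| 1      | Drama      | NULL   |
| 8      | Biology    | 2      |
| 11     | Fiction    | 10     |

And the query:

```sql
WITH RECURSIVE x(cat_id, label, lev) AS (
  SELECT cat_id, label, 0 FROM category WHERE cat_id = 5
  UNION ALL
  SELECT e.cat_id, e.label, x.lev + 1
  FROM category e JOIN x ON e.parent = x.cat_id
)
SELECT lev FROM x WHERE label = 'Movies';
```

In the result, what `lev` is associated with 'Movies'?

Base: cat_id=5 (Video) at lev 0.
Iteration 1: rows with parent in {5} -> NonFiction (id 6, lev 1), Games (id 9, lev 1).
Iteration 2: rows with parent in {6,9} -> Movies (id 12, lev 2).
Iteration 3: no rows with parent in {12}; recursion stops.

2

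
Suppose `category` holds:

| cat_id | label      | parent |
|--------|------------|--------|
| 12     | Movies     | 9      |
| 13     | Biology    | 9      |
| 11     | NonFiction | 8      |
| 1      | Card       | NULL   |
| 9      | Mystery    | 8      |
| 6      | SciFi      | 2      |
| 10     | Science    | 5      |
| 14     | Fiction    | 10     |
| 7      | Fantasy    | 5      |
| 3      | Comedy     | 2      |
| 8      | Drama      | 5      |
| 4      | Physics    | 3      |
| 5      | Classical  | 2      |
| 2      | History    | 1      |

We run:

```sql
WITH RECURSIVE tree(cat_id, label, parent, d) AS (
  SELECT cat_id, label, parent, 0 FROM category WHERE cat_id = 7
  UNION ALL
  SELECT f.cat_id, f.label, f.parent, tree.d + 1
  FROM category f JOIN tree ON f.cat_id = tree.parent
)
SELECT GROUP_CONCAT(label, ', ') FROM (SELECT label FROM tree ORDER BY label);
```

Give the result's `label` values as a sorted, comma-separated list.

Card, Classical, Fantasy, History

Base: cat_id=7 (Fantasy), parent=5, d 0.
Iteration 1: join on cat_id=5 -> Classical (id 5, parent=2, d 1).
Iteration 2: join on cat_id=2 -> History (id 2, parent=1, d 2).
Iteration 3: join on cat_id=1 -> Card (id 1, parent=NULL, d 3).
Iteration 4: parent is NULL; no match; recursion stops.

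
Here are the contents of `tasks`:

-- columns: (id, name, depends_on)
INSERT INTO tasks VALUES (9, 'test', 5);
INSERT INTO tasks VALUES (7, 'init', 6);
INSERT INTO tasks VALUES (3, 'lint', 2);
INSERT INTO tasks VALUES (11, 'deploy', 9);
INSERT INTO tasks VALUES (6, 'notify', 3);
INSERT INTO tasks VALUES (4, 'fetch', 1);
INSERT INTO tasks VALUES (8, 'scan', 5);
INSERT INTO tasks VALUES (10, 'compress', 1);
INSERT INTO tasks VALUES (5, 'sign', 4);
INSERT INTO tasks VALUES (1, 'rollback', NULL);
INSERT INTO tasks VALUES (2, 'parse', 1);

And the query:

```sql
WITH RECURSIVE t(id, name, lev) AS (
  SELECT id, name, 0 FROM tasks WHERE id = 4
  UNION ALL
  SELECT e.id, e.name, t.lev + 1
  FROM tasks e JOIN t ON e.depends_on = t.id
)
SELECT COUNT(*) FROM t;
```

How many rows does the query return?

Base: id=4 (fetch) at lev 0.
Iteration 1: rows with depends_on in {4} -> sign (id 5, lev 1).
Iteration 2: rows with depends_on in {5} -> scan (id 8, lev 2), test (id 9, lev 2).
Iteration 3: rows with depends_on in {8,9} -> deploy (id 11, lev 3).
Iteration 4: no rows with depends_on in {11}; recursion stops.
Total rows emitted: 5.

5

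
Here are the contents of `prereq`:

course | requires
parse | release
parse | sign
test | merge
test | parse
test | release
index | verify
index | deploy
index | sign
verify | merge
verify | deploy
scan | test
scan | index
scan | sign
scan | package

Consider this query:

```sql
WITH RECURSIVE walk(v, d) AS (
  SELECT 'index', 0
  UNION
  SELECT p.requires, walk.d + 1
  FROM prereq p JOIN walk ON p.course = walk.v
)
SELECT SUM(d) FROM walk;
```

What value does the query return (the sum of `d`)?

Base: (index, d=0).
Iteration 1: edges from {index} -> (deploy, d=1), (sign, d=1), (verify, d=1).
Iteration 2: edges from {deploy,sign,verify} -> (deploy, d=2), (merge, d=2).
Iteration 3: no outgoing edges from {deploy,merge}; recursion stops.
SUM(d) = 0 + 1 + 1 + 1 + 2 + 2 = 7.

7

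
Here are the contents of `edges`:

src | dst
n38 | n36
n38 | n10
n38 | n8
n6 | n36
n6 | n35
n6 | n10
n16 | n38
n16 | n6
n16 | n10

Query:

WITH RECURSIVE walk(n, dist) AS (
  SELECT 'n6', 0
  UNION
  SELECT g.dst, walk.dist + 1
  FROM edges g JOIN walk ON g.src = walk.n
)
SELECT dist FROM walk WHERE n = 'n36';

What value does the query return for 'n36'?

1

Base: (n6, dist=0).
Iteration 1: edges from {n6} -> (n10, dist=1), (n35, dist=1), (n36, dist=1).
Iteration 2: no outgoing edges from {n10,n35,n36}; recursion stops.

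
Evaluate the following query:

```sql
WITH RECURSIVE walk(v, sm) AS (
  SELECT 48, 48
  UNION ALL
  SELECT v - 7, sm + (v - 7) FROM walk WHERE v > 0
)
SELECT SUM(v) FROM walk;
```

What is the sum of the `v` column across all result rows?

Base: v=48, sm=48.
Iteration 1: 48 > 0 holds -> v = 48 - 7 = 41, sm = 48 + 41 = 89.
Iteration 2: 41 > 0 holds -> v = 41 - 7 = 34, sm = 89 + 34 = 123.
Iteration 3: 34 > 0 holds -> v = 34 - 7 = 27, sm = 123 + 27 = 150.
Iteration 4: 27 > 0 holds -> v = 27 - 7 = 20, sm = 150 + 20 = 170.
Iteration 5: 20 > 0 holds -> v = 20 - 7 = 13, sm = 170 + 13 = 183.
Iteration 6: 13 > 0 holds -> v = 13 - 7 = 6, sm = 183 + 6 = 189.
Iteration 7: 6 > 0 holds -> v = 6 - 7 = -1, sm = 189 + -1 = 188.
Iteration 8: -1 > 0 fails; recursion stops.
SUM(v) = 48 + 41 + 34 + 27 + 20 + 13 + 6 + -1 = 188.

188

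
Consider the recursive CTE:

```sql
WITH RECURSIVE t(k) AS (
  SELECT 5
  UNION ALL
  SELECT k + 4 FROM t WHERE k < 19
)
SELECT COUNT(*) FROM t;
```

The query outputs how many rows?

5

Base: k=5.
Iteration 1: 5 < 19 holds -> k = 5 + 4 = 9.
Iteration 2: 9 < 19 holds -> k = 9 + 4 = 13.
Iteration 3: 13 < 19 holds -> k = 13 + 4 = 17.
Iteration 4: 17 < 19 holds -> k = 17 + 4 = 21.
Iteration 5: 21 < 19 fails; recursion stops.
Total rows emitted: 5.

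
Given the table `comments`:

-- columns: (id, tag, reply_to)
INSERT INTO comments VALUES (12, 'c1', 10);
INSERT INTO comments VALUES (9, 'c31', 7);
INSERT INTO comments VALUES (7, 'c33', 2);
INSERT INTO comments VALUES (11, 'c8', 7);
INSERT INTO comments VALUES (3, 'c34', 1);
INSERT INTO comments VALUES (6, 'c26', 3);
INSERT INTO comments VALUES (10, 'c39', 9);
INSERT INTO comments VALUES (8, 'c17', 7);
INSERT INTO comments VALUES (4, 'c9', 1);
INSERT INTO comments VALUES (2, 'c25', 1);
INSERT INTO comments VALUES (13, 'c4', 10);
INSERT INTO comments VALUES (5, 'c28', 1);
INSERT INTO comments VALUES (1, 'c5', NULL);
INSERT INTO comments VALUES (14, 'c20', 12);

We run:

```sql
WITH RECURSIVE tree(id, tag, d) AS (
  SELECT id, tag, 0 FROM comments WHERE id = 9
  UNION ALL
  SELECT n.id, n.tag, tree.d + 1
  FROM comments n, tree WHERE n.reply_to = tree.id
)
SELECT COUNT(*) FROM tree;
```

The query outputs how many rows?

Base: id=9 (c31) at d 0.
Iteration 1: rows with reply_to in {9} -> c39 (id 10, d 1).
Iteration 2: rows with reply_to in {10} -> c1 (id 12, d 2), c4 (id 13, d 2).
Iteration 3: rows with reply_to in {12,13} -> c20 (id 14, d 3).
Iteration 4: no rows with reply_to in {14}; recursion stops.
Total rows emitted: 5.

5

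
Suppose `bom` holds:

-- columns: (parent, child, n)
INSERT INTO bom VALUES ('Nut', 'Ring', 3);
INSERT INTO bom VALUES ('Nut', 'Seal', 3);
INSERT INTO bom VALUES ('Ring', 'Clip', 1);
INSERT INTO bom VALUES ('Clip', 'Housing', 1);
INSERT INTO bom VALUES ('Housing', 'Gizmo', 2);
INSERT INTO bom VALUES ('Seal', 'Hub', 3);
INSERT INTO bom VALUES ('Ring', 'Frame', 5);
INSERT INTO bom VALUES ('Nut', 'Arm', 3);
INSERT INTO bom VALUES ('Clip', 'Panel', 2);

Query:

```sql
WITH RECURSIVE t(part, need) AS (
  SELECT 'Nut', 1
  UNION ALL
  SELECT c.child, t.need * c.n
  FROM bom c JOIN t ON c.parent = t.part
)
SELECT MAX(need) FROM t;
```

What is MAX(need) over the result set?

15

Base: (Nut, need=1).
Iteration 1: components of {Nut} -> Arm = 1*3 = 3, Ring = 1*3 = 3, Seal = 1*3 = 3.
Iteration 2: components of {Arm,Ring,Seal} -> Clip = 3*1 = 3, Frame = 3*5 = 15, Hub = 3*3 = 9.
Iteration 3: components of {Clip,Frame,Hub} -> Housing = 3*1 = 3, Panel = 3*2 = 6.
Iteration 4: components of {Housing,Panel} -> Gizmo = 3*2 = 6.
Iteration 5: no further components; recursion stops.
need values: 1, 3, 3, 3, 3, 15, 9, 3, 6, 6; the maximum is 15.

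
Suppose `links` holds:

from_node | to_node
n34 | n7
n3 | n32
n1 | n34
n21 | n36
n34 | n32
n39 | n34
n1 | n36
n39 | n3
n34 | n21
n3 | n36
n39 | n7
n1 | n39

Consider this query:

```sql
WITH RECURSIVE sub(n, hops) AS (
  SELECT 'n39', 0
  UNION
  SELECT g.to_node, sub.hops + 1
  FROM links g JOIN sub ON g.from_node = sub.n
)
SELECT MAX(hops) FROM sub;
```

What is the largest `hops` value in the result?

3

Base: (n39, hops=0).
Iteration 1: edges from {n39} -> (n3, hops=1), (n34, hops=1), (n7, hops=1).
Iteration 2: edges from {n3,n34,n7} -> (n21, hops=2), (n32, hops=2), (n36, hops=2), (n7, hops=2). [UNION drops 1 duplicate row(s)]
Iteration 3: edges from {n21,n32,n36,n7} -> (n36, hops=3).
Iteration 4: no outgoing edges from {n36}; recursion stops.
hops values: 0, 1, 1, 1, 2, 2, 2, 2, 3; the maximum is 3.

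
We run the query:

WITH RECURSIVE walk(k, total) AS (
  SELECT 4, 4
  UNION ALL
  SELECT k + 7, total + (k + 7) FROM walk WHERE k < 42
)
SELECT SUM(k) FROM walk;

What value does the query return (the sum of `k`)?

175

Base: k=4, total=4.
Iteration 1: 4 < 42 holds -> k = 4 + 7 = 11, total = 4 + 11 = 15.
Iteration 2: 11 < 42 holds -> k = 11 + 7 = 18, total = 15 + 18 = 33.
Iteration 3: 18 < 42 holds -> k = 18 + 7 = 25, total = 33 + 25 = 58.
Iteration 4: 25 < 42 holds -> k = 25 + 7 = 32, total = 58 + 32 = 90.
Iteration 5: 32 < 42 holds -> k = 32 + 7 = 39, total = 90 + 39 = 129.
Iteration 6: 39 < 42 holds -> k = 39 + 7 = 46, total = 129 + 46 = 175.
Iteration 7: 46 < 42 fails; recursion stops.
SUM(k) = 4 + 11 + 18 + 25 + 32 + 39 + 46 = 175.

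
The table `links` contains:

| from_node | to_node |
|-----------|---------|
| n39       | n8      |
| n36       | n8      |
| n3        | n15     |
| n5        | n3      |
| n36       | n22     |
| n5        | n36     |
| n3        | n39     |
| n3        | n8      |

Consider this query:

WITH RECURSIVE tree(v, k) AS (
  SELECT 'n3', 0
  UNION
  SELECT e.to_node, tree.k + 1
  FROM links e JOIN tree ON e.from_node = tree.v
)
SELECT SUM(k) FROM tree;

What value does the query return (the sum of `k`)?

Base: (n3, k=0).
Iteration 1: edges from {n3} -> (n15, k=1), (n39, k=1), (n8, k=1).
Iteration 2: edges from {n15,n39,n8} -> (n8, k=2).
Iteration 3: no outgoing edges from {n8}; recursion stops.
SUM(k) = 0 + 1 + 1 + 1 + 2 = 5.

5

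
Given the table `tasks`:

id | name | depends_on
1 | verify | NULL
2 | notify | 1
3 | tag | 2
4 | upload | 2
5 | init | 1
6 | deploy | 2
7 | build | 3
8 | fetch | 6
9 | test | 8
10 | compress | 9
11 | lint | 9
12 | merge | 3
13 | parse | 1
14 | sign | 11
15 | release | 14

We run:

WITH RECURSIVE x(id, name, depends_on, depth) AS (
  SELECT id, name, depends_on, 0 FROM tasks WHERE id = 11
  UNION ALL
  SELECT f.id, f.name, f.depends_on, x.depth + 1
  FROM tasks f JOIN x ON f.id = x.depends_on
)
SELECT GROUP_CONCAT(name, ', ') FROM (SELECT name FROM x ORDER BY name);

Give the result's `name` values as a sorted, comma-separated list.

deploy, fetch, lint, notify, test, verify

Base: id=11 (lint), depends_on=9, depth 0.
Iteration 1: join on id=9 -> test (id 9, depends_on=8, depth 1).
Iteration 2: join on id=8 -> fetch (id 8, depends_on=6, depth 2).
Iteration 3: join on id=6 -> deploy (id 6, depends_on=2, depth 3).
Iteration 4: join on id=2 -> notify (id 2, depends_on=1, depth 4).
Iteration 5: join on id=1 -> verify (id 1, depends_on=NULL, depth 5).
Iteration 6: depends_on is NULL; no match; recursion stops.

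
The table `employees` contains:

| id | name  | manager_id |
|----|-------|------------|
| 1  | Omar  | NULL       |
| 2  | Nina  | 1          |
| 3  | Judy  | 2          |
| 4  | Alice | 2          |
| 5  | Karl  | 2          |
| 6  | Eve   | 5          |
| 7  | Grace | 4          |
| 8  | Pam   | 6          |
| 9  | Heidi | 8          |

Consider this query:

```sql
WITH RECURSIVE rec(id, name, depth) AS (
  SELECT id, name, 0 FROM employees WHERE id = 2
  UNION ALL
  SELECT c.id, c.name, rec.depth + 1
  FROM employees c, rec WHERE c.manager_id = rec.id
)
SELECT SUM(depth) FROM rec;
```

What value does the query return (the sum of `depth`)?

14

Base: id=2 (Nina) at depth 0.
Iteration 1: rows with manager_id in {2} -> Judy (id 3, depth 1), Alice (id 4, depth 1), Karl (id 5, depth 1).
Iteration 2: rows with manager_id in {3,4,5} -> Eve (id 6, depth 2), Grace (id 7, depth 2).
Iteration 3: rows with manager_id in {6,7} -> Pam (id 8, depth 3).
Iteration 4: rows with manager_id in {8} -> Heidi (id 9, depth 4).
Iteration 5: no rows with manager_id in {9}; recursion stops.
SUM(depth) = 0 + 1 + 1 + 1 + 2 + 2 + 3 + 4 = 14.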